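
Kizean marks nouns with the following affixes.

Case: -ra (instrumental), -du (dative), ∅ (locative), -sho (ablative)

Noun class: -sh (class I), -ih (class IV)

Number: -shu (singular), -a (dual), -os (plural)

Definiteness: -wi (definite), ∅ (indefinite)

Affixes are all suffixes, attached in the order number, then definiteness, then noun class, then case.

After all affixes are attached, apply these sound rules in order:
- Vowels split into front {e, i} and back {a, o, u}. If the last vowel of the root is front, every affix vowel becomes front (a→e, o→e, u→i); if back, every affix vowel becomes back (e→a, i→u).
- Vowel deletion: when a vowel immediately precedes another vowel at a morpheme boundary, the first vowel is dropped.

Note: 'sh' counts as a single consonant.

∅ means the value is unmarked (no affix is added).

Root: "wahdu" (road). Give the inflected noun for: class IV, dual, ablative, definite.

Attach number dual -a → wahdua.
Attach definiteness definite -wi → wahduawi.
Attach noun class class IV -ih → wahduawiih.
Attach case ablative -sho → wahduawiihsho.
Apply vowel harmony: wahduawiihsho → wahduawuuhsho.
Apply vowel deletion: wahduawuuhsho → wahdawuhsho.

wahdawuhsho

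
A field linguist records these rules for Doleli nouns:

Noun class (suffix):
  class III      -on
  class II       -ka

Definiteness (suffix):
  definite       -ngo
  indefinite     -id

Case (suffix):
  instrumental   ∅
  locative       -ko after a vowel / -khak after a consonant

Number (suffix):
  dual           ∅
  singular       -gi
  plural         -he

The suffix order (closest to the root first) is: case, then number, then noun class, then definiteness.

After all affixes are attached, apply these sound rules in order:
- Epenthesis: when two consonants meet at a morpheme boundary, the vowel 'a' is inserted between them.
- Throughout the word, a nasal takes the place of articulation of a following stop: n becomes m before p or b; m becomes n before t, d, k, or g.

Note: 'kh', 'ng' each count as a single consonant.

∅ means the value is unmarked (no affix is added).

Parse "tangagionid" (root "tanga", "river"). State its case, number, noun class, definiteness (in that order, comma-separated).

Segment: tanga-gi-on-id.
case: ∅ → instrumental.
number: -gi → singular.
noun class: -on → class III.
definiteness: -id → indefinite.

instrumental, singular, class III, indefinite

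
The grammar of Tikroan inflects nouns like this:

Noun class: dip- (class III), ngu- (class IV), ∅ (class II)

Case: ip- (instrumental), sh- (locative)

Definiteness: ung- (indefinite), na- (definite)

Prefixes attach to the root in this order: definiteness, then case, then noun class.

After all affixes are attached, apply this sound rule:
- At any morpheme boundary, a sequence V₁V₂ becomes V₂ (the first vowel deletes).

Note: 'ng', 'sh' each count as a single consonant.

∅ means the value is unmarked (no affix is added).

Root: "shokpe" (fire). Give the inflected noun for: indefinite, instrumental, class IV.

Attach definiteness indefinite ung- → ungshokpe.
Attach case instrumental ip- → ipungshokpe.
Attach noun class class IV ngu- → nguipungshokpe.
Apply vowel deletion: nguipungshokpe → ngipungshokpe.

ngipungshokpe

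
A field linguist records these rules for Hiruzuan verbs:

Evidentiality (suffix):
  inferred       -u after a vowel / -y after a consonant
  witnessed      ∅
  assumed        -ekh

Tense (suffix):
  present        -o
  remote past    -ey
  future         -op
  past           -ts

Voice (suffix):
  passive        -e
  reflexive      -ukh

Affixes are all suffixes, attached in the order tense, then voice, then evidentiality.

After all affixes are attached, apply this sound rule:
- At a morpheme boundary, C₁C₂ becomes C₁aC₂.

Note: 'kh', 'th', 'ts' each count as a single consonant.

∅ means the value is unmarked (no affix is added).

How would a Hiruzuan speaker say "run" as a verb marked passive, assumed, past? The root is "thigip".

thigipatseekh

Attach tense past -ts → thigipts.
Attach voice passive -e → thigiptse.
Attach evidentiality assumed -ekh → thigiptseekh.
Apply epenthesis: thigiptseekh → thigipatseekh.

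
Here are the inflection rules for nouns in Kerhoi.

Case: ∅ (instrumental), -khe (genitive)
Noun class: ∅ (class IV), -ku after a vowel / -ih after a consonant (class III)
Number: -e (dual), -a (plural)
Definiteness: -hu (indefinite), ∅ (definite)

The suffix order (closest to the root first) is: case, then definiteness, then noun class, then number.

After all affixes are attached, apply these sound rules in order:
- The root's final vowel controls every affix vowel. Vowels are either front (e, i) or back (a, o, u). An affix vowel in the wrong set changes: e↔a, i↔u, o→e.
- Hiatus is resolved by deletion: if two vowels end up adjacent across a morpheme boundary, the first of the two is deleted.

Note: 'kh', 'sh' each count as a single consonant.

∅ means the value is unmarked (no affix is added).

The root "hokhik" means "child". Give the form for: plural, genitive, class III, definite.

Attach case genitive -khe → hokhikkhe.
definiteness = definite: zero marking, form stays hokhikkhe.
Attach noun class class III -ku (after vowel 'e') → hokhikkheku.
Attach number plural -a → hokhikkhekua.
Apply vowel harmony: hokhikkhekua → hokhikkhekie.
Apply vowel deletion: hokhikkhekie → hokhikkheke.

hokhikkheke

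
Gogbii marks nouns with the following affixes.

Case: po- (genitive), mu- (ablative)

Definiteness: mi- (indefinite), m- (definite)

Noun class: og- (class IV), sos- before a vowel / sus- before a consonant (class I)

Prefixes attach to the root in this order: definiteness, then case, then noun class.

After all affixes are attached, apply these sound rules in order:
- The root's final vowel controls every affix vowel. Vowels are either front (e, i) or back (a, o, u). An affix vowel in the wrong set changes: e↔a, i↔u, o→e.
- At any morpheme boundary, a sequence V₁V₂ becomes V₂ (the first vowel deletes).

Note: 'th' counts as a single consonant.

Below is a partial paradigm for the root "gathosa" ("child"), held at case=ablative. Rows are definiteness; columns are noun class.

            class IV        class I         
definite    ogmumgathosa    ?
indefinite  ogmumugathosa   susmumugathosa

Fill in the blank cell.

susmumgathosa

Attach definiteness definite m- → mgathosa.
Attach case ablative mu- → mumgathosa.
Attach noun class class I sus- (before consonant 'm') → susmumgathosa.
Vowel harmony: no change.
Vowel deletion: no change.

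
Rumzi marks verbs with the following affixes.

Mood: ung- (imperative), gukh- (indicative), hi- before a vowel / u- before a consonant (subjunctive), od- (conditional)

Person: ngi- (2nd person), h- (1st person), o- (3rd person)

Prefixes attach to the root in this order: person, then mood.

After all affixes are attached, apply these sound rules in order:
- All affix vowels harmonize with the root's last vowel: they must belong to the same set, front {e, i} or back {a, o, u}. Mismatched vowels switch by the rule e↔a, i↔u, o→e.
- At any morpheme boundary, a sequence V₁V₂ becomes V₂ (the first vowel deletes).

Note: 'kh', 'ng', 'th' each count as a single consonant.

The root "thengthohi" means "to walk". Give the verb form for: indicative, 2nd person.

gikhngithengthohi

Attach person 2nd person ngi- → ngithengthohi.
Attach mood indicative gukh- → gukhngithengthohi.
Apply vowel harmony: gukhngithengthohi → gikhngithengthohi.
Vowel deletion: no change.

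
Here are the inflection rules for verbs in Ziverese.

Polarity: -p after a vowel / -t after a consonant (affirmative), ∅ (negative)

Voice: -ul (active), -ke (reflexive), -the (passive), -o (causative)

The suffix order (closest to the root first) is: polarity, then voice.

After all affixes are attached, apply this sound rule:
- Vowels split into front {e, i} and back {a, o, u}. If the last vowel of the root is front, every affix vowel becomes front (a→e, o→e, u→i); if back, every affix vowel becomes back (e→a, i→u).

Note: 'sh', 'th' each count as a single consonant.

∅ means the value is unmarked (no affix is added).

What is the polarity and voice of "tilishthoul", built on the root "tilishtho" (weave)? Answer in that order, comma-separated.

negative, active

Segment: tilishtho-ul.
polarity: ∅ → negative.
voice: -ul → active.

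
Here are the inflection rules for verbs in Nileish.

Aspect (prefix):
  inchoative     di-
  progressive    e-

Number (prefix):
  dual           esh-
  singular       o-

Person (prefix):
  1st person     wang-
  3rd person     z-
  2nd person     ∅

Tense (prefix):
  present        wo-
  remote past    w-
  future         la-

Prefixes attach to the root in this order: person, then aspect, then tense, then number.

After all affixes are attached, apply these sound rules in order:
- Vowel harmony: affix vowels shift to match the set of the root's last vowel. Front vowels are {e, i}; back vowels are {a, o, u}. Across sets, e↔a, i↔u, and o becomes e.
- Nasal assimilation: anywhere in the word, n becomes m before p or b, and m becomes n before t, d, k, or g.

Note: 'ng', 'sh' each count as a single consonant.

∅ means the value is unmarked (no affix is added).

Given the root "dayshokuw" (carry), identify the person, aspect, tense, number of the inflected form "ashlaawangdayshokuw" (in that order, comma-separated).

Segment: esh-la-e-wang-dayshokuw.
person: wang- → 1st person.
aspect: e- → progressive.
tense: la- → future.
number: esh- → dual.

1st person, progressive, future, dual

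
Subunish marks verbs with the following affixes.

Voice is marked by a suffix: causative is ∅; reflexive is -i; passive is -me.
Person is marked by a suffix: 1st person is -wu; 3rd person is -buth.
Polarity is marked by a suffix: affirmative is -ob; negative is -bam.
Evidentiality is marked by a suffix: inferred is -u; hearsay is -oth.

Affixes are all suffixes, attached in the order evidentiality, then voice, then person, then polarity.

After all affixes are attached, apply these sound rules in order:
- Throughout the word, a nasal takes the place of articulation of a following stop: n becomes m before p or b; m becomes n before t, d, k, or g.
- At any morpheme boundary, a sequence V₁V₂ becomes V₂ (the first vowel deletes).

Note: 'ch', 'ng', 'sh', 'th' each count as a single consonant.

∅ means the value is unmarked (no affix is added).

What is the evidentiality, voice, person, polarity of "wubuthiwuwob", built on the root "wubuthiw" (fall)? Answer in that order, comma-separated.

inferred, causative, 1st person, affirmative

Segment: wubuthiw-u-wu-ob.
evidentiality: -u → inferred.
voice: ∅ → causative.
person: -wu → 1st person.
polarity: -ob → affirmative.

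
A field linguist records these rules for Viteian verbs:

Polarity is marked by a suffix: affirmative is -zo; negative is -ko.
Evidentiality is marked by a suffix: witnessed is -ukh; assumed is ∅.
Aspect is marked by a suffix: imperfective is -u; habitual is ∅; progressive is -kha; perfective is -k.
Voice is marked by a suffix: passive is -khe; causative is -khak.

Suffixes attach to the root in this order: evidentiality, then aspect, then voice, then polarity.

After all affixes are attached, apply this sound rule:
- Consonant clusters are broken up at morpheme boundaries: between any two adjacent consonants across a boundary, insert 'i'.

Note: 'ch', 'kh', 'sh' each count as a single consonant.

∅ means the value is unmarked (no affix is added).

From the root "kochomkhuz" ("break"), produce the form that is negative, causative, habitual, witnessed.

kochomkhuzukhikhakiko

Attach evidentiality witnessed -ukh → kochomkhuzukh.
aspect = habitual: zero marking, form stays kochomkhuzukh.
Attach voice causative -khak → kochomkhuzukhkhak.
Attach polarity negative -ko → kochomkhuzukhkhakko.
Apply epenthesis: kochomkhuzukhkhakko → kochomkhuzukhikhakiko.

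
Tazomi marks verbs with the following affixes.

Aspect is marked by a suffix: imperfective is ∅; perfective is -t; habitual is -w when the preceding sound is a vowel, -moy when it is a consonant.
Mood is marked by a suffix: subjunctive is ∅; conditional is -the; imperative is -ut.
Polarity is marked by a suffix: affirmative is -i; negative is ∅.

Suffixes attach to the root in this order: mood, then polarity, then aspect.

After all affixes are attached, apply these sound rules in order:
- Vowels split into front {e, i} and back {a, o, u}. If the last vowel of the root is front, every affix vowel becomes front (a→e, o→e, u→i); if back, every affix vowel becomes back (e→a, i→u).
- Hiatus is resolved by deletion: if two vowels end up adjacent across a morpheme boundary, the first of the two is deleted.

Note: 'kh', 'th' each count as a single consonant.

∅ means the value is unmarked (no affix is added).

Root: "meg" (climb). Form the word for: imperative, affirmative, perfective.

Attach mood imperative -ut → megut.
Attach polarity affirmative -i → meguti.
Attach aspect perfective -t → megutit.
Apply vowel harmony: megutit → megitit.
Vowel deletion: no change.

megitit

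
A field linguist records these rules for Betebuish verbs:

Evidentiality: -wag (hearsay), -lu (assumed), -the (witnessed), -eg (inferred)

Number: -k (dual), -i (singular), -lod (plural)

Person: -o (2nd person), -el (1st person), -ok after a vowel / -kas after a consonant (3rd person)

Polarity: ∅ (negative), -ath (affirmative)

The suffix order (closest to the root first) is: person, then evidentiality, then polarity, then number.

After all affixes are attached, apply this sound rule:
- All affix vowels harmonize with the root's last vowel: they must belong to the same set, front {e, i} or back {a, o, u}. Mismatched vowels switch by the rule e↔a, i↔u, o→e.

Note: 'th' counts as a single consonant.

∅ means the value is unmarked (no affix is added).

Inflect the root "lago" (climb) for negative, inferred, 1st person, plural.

lagoalaglod

Attach person 1st person -el → lagoel.
Attach evidentiality inferred -eg → lagoeleg.
polarity = negative: zero marking, form stays lagoeleg.
Attach number plural -lod → lagoeleglod.
Apply vowel harmony: lagoeleglod → lagoalaglod.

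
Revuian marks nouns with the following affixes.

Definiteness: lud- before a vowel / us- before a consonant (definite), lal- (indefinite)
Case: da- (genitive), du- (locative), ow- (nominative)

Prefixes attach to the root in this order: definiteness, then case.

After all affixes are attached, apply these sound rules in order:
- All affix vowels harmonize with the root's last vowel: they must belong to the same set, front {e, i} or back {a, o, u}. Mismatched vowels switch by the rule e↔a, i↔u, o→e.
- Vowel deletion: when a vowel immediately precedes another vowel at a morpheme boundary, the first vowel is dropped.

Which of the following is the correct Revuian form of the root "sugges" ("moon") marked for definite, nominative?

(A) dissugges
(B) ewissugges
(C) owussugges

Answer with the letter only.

Attach definiteness definite us- (before consonant 's') → ussugges.
Attach case nominative ow- → owussugges.
Apply vowel harmony: owussugges → ewissugges.
Vowel deletion: no change.
So the correct form is ewissugges, option (B).
(C) owussugges is wrong: it fails to apply the sound rule(s).
(A) dissugges is wrong: it uses genitive instead of nominative for case.

B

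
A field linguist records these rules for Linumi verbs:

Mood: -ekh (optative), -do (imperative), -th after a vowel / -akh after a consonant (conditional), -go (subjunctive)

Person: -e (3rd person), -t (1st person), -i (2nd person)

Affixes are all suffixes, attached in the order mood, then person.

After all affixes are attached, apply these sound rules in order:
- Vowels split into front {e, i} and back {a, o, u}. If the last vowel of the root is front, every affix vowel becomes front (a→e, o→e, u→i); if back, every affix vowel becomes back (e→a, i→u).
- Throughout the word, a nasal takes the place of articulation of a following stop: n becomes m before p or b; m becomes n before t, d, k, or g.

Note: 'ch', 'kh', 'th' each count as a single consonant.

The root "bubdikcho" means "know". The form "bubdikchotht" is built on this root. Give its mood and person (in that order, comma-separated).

Segment: bubdikcho-th-t.
mood: -th/akh → conditional.
person: -t → 1st person.

conditional, 1st person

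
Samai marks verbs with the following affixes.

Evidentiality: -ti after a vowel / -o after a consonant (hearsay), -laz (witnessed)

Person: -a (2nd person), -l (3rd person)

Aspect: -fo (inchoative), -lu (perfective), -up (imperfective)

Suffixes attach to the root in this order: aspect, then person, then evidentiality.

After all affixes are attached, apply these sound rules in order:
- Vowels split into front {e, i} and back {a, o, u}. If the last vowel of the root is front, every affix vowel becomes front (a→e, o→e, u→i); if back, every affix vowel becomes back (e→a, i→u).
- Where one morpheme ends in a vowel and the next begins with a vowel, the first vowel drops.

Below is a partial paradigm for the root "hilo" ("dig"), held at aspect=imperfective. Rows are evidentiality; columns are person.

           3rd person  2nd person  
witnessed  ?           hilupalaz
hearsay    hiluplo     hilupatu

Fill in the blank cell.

hilupllaz

Attach aspect imperfective -up → hiloup.
Attach person 3rd person -l → hiloupl.
Attach evidentiality witnessed -laz → hiloupllaz.
Vowel harmony: no change.
Apply vowel deletion: hiloupllaz → hilupllaz.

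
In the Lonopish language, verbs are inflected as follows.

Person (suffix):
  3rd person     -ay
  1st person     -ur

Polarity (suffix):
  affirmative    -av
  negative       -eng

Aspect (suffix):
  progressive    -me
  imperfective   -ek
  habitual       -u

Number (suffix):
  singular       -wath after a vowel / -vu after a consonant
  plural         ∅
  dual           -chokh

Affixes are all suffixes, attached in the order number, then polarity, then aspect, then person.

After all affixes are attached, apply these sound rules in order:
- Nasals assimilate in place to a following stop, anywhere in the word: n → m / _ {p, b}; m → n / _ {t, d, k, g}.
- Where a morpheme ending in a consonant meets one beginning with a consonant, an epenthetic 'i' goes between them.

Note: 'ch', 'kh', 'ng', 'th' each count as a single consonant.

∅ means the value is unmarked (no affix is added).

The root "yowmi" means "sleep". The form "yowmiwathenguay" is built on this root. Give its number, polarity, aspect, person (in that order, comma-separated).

singular, negative, habitual, 3rd person

Segment: yowmi-wath-eng-u-ay.
number: -wath/vu → singular.
polarity: -eng → negative.
aspect: -u → habitual.
person: -ay → 3rd person.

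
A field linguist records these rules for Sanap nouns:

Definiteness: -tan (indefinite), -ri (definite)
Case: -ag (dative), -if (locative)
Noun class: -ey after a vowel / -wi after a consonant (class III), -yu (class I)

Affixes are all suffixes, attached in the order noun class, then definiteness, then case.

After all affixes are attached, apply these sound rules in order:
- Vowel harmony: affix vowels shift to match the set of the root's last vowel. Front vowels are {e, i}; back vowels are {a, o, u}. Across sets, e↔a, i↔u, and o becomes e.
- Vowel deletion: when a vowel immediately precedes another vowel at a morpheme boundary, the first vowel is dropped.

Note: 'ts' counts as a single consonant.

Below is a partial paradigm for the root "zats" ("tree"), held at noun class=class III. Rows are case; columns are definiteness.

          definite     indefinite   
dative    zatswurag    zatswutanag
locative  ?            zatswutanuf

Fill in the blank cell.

zatswuruf

Attach noun class class III -wi (after consonant 'ts') → zatswi.
Attach definiteness definite -ri → zatswiri.
Attach case locative -if → zatswiriif.
Apply vowel harmony: zatswiriif → zatswuruuf.
Apply vowel deletion: zatswuruuf → zatswuruf.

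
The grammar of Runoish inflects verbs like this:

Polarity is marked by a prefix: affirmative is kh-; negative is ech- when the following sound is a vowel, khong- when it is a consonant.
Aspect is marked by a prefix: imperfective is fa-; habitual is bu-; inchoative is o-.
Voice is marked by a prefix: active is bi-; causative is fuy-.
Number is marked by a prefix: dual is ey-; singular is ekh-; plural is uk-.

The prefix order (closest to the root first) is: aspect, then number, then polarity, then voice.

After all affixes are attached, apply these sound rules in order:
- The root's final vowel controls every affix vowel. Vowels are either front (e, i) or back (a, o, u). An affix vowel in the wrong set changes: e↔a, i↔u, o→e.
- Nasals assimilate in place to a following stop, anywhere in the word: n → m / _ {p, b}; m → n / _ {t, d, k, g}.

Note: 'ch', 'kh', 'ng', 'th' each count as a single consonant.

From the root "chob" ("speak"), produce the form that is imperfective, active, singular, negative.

buachakhfachob

Attach aspect imperfective fa- → fachob.
Attach number singular ekh- → ekhfachob.
Attach polarity negative ech- (before vowel 'e') → echekhfachob.
Attach voice active bi- → biechekhfachob.
Apply vowel harmony: biechekhfachob → buachakhfachob.
Nasal assimilation: no change.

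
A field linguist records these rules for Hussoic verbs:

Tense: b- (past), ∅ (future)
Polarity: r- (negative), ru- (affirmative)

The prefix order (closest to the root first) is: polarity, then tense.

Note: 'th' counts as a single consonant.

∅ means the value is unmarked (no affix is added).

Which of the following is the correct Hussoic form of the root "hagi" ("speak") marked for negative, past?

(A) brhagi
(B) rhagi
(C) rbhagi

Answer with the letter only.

Attach polarity negative r- → rhagi.
Attach tense past b- → brhagi.
So the correct form is brhagi, option (A).
(B) rhagi is wrong: it uses future instead of past for tense.
(C) rbhagi is wrong: it has the affixes in the wrong order.

A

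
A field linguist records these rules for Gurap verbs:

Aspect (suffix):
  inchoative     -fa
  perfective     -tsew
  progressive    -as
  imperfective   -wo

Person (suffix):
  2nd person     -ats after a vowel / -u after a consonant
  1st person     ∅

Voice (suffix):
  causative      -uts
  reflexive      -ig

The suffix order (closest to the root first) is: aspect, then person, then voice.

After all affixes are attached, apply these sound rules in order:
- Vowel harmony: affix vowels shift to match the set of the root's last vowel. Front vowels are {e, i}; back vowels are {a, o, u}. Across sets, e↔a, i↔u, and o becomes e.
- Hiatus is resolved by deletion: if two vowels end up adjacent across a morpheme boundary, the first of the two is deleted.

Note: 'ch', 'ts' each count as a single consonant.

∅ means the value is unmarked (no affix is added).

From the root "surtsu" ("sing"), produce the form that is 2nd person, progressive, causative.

Attach aspect progressive -as → surtsuas.
Attach person 2nd person -u (after consonant 's') → surtsuasu.
Attach voice causative -uts → surtsuasuuts.
Vowel harmony: no change.
Apply vowel deletion: surtsuasuuts → surtsasuts.

surtsasuts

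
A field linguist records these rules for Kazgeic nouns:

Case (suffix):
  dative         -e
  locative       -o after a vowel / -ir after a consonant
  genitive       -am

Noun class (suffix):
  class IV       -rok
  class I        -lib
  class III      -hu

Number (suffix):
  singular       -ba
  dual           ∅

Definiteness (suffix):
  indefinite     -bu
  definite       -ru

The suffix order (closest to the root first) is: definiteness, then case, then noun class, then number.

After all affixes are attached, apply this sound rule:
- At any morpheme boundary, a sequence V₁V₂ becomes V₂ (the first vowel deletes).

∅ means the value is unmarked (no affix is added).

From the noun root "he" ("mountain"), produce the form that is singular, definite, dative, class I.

Attach definiteness definite -ru → heru.
Attach case dative -e → herue.
Attach noun class class I -lib → heruelib.
Attach number singular -ba → heruelibba.
Apply vowel deletion: heruelibba → herelibba.

herelibba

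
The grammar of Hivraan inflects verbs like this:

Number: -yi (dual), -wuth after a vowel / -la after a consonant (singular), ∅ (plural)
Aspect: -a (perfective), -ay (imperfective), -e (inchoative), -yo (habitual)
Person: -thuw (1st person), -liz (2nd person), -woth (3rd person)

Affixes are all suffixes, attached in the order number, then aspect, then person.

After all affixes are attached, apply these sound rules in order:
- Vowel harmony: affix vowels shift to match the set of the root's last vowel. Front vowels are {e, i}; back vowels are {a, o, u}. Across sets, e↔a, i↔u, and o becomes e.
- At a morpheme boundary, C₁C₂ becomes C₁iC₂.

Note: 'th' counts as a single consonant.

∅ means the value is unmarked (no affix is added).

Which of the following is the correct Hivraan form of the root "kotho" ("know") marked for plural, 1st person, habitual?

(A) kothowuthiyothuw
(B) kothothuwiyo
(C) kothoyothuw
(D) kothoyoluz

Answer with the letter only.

number = plural: zero marking, form stays kotho.
Attach aspect habitual -yo → kothoyo.
Attach person 1st person -thuw → kothoyothuw.
Vowel harmony: no change.
Epenthesis: no change.
So the correct form is kothoyothuw, option (C).
(A) kothowuthiyothuw is wrong: it uses singular instead of plural for number.
(B) kothothuwiyo is wrong: it has the affixes in the wrong order.
(D) kothoyoluz is wrong: it uses 2nd person instead of 1st person for person.

C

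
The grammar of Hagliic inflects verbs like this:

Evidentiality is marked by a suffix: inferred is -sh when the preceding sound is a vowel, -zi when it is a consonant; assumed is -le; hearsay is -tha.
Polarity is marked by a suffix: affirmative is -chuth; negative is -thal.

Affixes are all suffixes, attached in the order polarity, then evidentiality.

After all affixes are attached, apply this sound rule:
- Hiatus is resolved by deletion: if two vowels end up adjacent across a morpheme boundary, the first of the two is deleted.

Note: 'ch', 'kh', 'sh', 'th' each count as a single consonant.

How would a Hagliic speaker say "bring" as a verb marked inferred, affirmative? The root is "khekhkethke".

Attach polarity affirmative -chuth → khekhkethkechuth.
Attach evidentiality inferred -zi (after consonant 'th') → khekhkethkechuthzi.
Vowel deletion: no change.

khekhkethkechuthzi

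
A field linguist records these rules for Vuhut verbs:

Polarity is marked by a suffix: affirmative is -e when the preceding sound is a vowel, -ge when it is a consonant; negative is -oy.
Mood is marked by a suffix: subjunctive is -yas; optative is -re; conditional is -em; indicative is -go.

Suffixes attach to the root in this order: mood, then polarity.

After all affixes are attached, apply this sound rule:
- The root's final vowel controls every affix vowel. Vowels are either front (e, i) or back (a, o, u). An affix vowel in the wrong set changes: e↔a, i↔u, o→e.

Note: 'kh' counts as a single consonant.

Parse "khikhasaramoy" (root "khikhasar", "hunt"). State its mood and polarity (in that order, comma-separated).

conditional, negative

Segment: khikhasar-em-oy.
mood: -em → conditional.
polarity: -oy → negative.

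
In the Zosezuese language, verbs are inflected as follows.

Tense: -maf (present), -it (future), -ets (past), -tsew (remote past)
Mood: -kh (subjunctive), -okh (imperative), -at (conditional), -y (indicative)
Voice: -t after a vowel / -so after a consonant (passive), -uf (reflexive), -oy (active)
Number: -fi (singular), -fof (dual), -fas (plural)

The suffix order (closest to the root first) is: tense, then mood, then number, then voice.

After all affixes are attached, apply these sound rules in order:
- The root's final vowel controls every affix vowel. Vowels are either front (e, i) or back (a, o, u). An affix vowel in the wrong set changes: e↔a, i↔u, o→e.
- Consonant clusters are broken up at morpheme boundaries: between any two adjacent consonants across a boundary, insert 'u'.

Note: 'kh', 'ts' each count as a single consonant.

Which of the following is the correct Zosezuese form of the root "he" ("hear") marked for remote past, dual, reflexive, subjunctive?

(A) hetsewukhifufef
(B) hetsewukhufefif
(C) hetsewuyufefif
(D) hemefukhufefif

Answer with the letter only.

Attach tense remote past -tsew → hetsew.
Attach mood subjunctive -kh → hetsewkh.
Attach number dual -fof → hetsewkhfof.
Attach voice reflexive -uf → hetsewkhfofuf.
Apply vowel harmony: hetsewkhfofuf → hetsewkhfefif.
Apply epenthesis: hetsewkhfefif → hetsewukhufefif.
So the correct form is hetsewukhufefif, option (B).
(A) hetsewukhifufef is wrong: it has the affixes in the wrong order.
(C) hetsewuyufefif is wrong: it uses indicative instead of subjunctive for mood.
(D) hemefukhufefif is wrong: it uses present instead of remote past for tense.

B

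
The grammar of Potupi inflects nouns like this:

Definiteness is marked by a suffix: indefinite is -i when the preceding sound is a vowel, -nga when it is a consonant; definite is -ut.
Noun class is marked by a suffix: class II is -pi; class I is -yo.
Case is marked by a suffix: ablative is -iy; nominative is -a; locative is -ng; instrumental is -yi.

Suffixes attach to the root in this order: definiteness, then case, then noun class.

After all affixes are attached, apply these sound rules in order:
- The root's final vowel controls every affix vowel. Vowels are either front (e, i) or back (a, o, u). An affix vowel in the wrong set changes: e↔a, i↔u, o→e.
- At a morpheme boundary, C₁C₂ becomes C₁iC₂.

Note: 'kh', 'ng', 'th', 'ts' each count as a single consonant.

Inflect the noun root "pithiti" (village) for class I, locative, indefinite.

Attach definiteness indefinite -i (after vowel 'i') → pithitii.
Attach case locative -ng → pithitiing.
Attach noun class class I -yo → pithitiingyo.
Apply vowel harmony: pithitiingyo → pithitiingye.
Apply epenthesis: pithitiingye → pithitiingiye.

pithitiingiye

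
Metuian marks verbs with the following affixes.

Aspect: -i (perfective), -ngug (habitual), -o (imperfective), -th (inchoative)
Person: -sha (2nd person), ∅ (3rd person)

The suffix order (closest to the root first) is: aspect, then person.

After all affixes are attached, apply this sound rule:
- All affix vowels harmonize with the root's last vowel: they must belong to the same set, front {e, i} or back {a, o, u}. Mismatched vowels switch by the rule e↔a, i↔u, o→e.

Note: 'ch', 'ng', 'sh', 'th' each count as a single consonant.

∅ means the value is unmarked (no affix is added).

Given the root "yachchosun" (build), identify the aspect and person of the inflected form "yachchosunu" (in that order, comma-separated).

perfective, 3rd person

Segment: yachchosun-i.
aspect: -i → perfective.
person: ∅ → 3rd person.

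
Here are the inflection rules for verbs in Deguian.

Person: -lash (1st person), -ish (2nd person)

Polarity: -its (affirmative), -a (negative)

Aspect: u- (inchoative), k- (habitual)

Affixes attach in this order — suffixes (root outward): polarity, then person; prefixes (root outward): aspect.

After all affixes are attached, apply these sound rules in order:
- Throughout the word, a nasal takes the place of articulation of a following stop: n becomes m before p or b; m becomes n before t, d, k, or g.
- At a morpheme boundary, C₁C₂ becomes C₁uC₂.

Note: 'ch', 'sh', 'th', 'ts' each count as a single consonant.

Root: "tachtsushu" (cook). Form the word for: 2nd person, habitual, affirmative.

Attach aspect habitual k- → ktachtsushu.
Attach polarity affirmative -its → ktachtsushuits.
Attach person 2nd person -ish → ktachtsushuitsish.
Nasal assimilation: no change.
Apply epenthesis: ktachtsushuitsish → kutachtsushuitsish.

kutachtsushuitsish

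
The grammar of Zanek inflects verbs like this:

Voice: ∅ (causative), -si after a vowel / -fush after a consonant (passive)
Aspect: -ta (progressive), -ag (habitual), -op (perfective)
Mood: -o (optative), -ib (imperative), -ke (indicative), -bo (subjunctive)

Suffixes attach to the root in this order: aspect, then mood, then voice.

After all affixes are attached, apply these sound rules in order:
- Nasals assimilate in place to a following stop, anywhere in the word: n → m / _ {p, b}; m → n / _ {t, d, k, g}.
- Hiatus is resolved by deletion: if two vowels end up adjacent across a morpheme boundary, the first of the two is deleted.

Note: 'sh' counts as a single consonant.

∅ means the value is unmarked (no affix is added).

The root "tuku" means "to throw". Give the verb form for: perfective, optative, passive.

tukoposi

Attach aspect perfective -op → tukuop.
Attach mood optative -o → tukuopo.
Attach voice passive -si (after vowel 'o') → tukuoposi.
Nasal assimilation: no change.
Apply vowel deletion: tukuoposi → tukoposi.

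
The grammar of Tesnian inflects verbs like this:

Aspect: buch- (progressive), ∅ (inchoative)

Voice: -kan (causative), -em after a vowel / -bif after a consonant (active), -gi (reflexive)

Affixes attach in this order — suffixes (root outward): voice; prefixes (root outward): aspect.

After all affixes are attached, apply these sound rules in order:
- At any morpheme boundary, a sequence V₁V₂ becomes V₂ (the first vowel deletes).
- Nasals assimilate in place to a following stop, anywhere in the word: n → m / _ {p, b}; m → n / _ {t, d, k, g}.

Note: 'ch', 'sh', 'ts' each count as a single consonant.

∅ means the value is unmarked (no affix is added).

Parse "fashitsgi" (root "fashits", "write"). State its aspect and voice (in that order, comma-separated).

inchoative, reflexive

Segment: fashits-gi.
aspect: ∅ → inchoative.
voice: -gi → reflexive.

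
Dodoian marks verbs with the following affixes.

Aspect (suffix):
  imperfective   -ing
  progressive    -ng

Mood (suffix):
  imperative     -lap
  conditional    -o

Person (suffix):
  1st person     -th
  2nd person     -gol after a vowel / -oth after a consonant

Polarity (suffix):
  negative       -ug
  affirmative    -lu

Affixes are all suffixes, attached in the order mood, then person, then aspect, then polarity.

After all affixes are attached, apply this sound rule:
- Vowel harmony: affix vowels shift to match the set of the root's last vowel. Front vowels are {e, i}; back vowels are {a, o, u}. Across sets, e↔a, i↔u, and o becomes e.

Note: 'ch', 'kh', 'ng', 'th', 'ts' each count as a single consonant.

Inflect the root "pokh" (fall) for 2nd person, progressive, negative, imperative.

pokhlapothngug

Attach mood imperative -lap → pokhlap.
Attach person 2nd person -oth (after consonant 'p') → pokhlapoth.
Attach aspect progressive -ng → pokhlapothng.
Attach polarity negative -ug → pokhlapothngug.
Vowel harmony: no change.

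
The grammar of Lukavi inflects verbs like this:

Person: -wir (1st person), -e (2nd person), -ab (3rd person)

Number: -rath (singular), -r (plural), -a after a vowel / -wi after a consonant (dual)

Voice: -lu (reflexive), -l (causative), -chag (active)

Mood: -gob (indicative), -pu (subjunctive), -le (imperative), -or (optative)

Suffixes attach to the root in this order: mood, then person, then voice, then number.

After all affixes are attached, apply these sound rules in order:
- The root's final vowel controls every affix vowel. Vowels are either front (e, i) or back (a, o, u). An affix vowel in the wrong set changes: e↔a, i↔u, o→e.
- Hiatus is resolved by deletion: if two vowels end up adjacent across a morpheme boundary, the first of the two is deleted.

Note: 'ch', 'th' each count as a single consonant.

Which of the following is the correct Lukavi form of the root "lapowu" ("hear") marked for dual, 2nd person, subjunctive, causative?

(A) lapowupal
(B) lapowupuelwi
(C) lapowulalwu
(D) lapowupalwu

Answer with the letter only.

Attach mood subjunctive -pu → lapowupu.
Attach person 2nd person -e → lapowupue.
Attach voice causative -l → lapowupuel.
Attach number dual -wi (after consonant 'l') → lapowupuelwi.
Apply vowel harmony: lapowupuelwi → lapowupualwu.
Apply vowel deletion: lapowupualwu → lapowupalwu.
So the correct form is lapowupalwu, option (D).
(C) lapowulalwu is wrong: it uses imperative instead of subjunctive for mood.
(B) lapowupuelwi is wrong: it fails to apply the sound rule(s).
(A) lapowupal is wrong: it has the affixes in the wrong order.

D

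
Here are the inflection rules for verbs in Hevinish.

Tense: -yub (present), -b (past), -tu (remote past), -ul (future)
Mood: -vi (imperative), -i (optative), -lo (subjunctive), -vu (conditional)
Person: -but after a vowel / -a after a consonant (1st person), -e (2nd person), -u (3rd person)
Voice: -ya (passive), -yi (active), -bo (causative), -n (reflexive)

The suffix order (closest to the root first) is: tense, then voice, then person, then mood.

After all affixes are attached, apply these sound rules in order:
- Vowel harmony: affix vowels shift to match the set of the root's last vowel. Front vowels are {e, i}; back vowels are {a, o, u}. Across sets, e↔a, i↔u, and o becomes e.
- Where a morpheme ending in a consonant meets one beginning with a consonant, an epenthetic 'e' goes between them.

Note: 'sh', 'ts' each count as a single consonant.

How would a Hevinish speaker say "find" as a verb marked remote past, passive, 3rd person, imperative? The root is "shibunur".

shibunuretuyauvu

Attach tense remote past -tu → shibunurtu.
Attach voice passive -ya → shibunurtuya.
Attach person 3rd person -u → shibunurtuyau.
Attach mood imperative -vi → shibunurtuyauvi.
Apply vowel harmony: shibunurtuyauvi → shibunurtuyauvu.
Apply epenthesis: shibunurtuyauvu → shibunuretuyauvu.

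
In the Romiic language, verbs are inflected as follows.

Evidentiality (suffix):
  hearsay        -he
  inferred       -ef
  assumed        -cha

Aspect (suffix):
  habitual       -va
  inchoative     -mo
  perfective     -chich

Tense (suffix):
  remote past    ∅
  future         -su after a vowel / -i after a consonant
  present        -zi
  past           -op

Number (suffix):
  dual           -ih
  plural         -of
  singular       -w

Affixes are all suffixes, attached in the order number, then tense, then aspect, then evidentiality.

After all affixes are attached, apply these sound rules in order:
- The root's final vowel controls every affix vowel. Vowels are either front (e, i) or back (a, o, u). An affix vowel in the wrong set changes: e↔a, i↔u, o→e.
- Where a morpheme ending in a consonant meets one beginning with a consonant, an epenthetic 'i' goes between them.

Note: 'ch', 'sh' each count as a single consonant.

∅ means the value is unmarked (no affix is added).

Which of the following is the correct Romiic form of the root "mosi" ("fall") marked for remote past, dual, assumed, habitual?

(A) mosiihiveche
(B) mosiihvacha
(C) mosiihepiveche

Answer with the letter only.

Attach number dual -ih → mosiih.
tense = remote past: zero marking, form stays mosiih.
Attach aspect habitual -va → mosiihva.
Attach evidentiality assumed -cha → mosiihvacha.
Apply vowel harmony: mosiihvacha → mosiihveche.
Apply epenthesis: mosiihveche → mosiihiveche.
So the correct form is mosiihiveche, option (A).
(C) mosiihepiveche is wrong: it uses past instead of remote past for tense.
(B) mosiihvacha is wrong: it fails to apply the sound rule(s).

A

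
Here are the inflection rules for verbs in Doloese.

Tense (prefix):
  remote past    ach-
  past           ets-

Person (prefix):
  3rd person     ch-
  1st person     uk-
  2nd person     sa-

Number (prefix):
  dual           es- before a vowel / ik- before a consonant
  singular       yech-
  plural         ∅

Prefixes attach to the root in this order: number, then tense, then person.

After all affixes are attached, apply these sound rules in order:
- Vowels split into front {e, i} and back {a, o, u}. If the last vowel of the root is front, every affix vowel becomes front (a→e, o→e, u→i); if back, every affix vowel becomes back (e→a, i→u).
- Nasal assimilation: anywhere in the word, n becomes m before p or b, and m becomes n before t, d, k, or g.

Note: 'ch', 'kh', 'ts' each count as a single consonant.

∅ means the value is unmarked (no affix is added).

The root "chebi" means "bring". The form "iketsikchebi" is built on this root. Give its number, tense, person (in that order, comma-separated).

Segment: uk-ets-ik-chebi.
number: es/ik- → dual.
tense: ets- → past.
person: uk- → 1st person.

dual, past, 1st person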